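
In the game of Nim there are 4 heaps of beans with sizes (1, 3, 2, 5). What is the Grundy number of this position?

Write each in binary and XOR column by column:
  001  (1)
  011  (3)
  010  (2)
  101  (5)
  ---
  101  (5)

5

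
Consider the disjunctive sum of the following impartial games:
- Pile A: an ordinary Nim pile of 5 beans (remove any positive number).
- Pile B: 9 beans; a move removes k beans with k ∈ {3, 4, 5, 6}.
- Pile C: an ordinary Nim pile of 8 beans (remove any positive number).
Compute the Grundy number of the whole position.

13

Pile A is a plain Nim pile of size 5, so its Grundy value is 5.
Grundy values for pile B (subtraction set {3, 4, 5, 6}):
g(0) = mex{} = 0
g(1) = mex{} = 0
g(2) = mex{} = 0
g(3) = mex{0} = 1
g(4) = mex{0} = 1
g(5) = mex{0} = 1
g(6) = mex{0,1} = 2
g(7) = mex{0,1} = 2
g(8) = mex{0,1} = 2
g(9) = mex{1,2} = 0
So g(9) = 0.
Pile C is a plain Nim pile of size 8, so its Grundy value is 8.
The value of a disjunctive sum is the nim-sum of the parts.
Combined value = 5 XOR 0 XOR 8 = 13.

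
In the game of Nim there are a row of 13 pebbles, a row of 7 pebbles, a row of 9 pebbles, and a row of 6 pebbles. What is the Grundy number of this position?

Bitwise XOR of the heap sizes:
  1101  (13)
  0111  (7)
  1001  (9)
  0110  (6)
  ----
  0101  (5)

5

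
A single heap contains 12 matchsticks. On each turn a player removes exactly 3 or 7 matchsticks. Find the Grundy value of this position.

0

Build the Grundy sequence with g(k) = mex{g(k−s) : s ∈ {3, 7}, s ≤ k}:
k:     0  1  2  3  4  5  6  7  8  9 10 11 12
g(k):  0  0  0  1  1  1  0  2  2  1  0  0  0
So g(12) = 0.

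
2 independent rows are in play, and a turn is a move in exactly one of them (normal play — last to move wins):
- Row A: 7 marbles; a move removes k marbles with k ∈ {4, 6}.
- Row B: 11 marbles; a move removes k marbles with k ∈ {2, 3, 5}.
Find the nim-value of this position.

3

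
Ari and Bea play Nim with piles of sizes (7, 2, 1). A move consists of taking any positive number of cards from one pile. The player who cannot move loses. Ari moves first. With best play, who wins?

Ari wins

Bitwise XOR of the heap sizes:
  111  (7)
  010  (2)
  001  (1)
  ---
  100  (4)
The nim-sum is 4 ≠ 0, so this is an N-position: the player to move can win; Ari has a winning move.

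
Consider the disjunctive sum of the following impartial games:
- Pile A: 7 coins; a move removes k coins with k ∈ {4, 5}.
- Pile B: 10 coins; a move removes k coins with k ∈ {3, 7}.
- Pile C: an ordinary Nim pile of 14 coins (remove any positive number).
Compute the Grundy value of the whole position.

Grundy values for pile A (subtraction set {4, 5}):
k:     0  1  2  3  4  5  6  7
g(k):  0  0  0  0  1  1  1  1
So g(7) = 1.
Grundy values for pile B (subtraction set {3, 7}):
g(0) = mex{} = 0
g(1) = mex{} = 0
g(2) = mex{} = 0
g(3) = mex{0} = 1
g(4) = mex{0} = 1
g(5) = mex{0} = 1
g(6) = mex{1} = 0
g(7) = mex{0,1} = 2
g(8) = mex{0,1} = 2
g(9) = mex{0} = 1
g(10) = mex{1,2} = 0
So g(10) = 0.
Pile C is a plain Nim pile of size 14, so its Grundy value is 14.
The value of a disjunctive sum is the nim-sum of the parts.
Combined value = 1 ⊕ 0 ⊕ 14 = 15.

15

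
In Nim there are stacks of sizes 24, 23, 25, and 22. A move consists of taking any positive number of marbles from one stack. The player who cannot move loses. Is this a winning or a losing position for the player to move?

Losing position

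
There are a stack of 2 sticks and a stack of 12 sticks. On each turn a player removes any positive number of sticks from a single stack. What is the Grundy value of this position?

In binary:
  0010  (2)
  1100  (12)
  ----
  1110  (14)

14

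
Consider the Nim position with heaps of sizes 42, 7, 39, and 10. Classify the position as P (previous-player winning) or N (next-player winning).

P-position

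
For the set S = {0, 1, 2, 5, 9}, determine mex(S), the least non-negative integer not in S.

3

The values 0, 1, 2 are all present; 3 is the first non-negative integer missing from the set.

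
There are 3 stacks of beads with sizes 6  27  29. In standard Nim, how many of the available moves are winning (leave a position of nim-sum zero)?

0

Nim-sum: 6 ^ 27 ^ 29 = 0.
The nim-sum is already 0, so every move leaves a nonzero nim-sum — there are no winning moves.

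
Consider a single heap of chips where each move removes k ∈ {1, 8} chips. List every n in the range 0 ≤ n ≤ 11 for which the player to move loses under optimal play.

Grundy values for subtraction set {1, 8}:
g(0) = mex{} = 0
g(1) = mex{0} = 1
g(2) = mex{1} = 0
g(3) = mex{0} = 1
g(4) = mex{1} = 0
g(5) = mex{0} = 1
g(6) = mex{1} = 0
g(7) = mex{0} = 1
g(8) = mex{0,1} = 2
g(9) = mex{1,2} = 0
g(10) = mex{0} = 1
g(11) = mex{1} = 0
The P-positions (g = 0) in 0..11 are 0, 2, 4, 6, 9, 11.

0, 2, 4, 6, 9, 11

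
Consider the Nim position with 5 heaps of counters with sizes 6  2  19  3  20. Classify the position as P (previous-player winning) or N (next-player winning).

Compute the nim-sum pairwise:
6 ⊕ 2 = 4
4 ⊕ 19 = 23
23 ⊕ 3 = 20
20 ⊕ 20 = 0
The nim-sum is 0, so this is a P-position: the player to move is in a losing position under optimal play.

P-position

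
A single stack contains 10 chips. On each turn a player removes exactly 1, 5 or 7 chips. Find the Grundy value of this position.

Grundy values for subtraction set {1, 5, 7}:
k:     0  1  2  3  4  5  6  7  8  9 10
g(k):  0  1  0  1  0  1  0  1  0  1  0
So g(10) = 0.

0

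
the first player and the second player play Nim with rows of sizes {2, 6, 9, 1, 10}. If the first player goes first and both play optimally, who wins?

the first player wins

Compute the nim-sum pairwise:
2 ^ 6 = 4
4 ^ 9 = 13
13 ^ 1 = 12
12 ^ 10 = 6
The nim-sum is 6 ≠ 0, so this is an N-position: the player to move can win; the first player has a winning move.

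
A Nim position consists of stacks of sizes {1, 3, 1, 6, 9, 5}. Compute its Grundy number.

9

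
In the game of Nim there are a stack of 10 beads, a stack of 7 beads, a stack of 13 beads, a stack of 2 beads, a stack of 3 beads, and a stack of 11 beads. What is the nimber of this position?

10

Compute the nim-sum pairwise:
10 ^ 7 = 13
13 ^ 13 = 0
0 ^ 2 = 2
2 ^ 3 = 1
1 ^ 11 = 10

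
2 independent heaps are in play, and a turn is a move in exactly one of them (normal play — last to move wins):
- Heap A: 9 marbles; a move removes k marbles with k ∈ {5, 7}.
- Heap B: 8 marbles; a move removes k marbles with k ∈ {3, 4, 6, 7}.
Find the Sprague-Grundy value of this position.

3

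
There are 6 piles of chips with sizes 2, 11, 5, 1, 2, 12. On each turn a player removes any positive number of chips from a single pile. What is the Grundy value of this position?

Bitwise XOR of the heap sizes:
  0010  (2)
  1011  (11)
  0101  (5)
  0001  (1)
  0010  (2)
  1100  (12)
  ----
  0011  (3)

3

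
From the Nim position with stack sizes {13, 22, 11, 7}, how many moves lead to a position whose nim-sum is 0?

Write each in binary and XOR column by column:
  01101  (13)
  10110  (22)
  01011  (11)
  00111  (7)
  -----
  10111  (23)
The overall nim-sum is X = 23. A stack of size p has a winning move iff p XOR X < p (reduce it to p XOR X).
  13: 13 XOR 23 = 26 ≥ 13 — no move.
  22: 22 XOR 23 = 1 < 22 — winning move (to 1).
  11: 11 XOR 23 = 28 ≥ 11 — no move.
  7: 7 XOR 23 = 16 ≥ 7 — no move.
That gives 1 winning move.

1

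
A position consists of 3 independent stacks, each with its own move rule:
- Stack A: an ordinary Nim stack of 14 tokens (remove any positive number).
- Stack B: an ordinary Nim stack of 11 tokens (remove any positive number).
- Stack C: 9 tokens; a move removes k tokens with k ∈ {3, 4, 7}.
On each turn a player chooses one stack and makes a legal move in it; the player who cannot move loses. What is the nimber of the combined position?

6

Stack A is a plain Nim stack of size 14, so its Grundy value is 14.
Stack B is a plain Nim stack of size 11, so its Grundy value is 11.
For stack C, compute g(0), g(1), … with moves {3, 4, 7}:
g(0) = mex{} = 0
g(1) = mex{} = 0
g(2) = mex{} = 0
g(3) = mex{0} = 1
g(4) = mex{0} = 1
g(5) = mex{0} = 1
g(6) = mex{0,1} = 2
g(7) = mex{0,1} = 2
g(8) = mex{0,1} = 2
g(9) = mex{0,1,2} = 3
So g(9) = 3.
By the Sprague-Grundy theorem, the Grundy value of a sum of independent games is the XOR of the component values.
Combined value = 14 XOR 11 XOR 3 = 6.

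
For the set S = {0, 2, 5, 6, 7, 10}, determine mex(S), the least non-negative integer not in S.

0 is in the set but 1 is not, so the mex is 1.

1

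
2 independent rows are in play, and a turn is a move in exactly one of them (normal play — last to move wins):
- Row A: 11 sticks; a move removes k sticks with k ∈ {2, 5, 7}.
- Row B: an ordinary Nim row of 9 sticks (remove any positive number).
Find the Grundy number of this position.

10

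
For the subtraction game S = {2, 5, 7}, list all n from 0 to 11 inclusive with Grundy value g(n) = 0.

Compute g(0), g(1), … for moves {2, 5, 7}:
k:     0  1  2  3  4  5  6  7  8  9 10 11
g(k):  0  0  1  1  0  2  1  3  2  2  0  3
The P-positions (g = 0) in 0..11 are 0, 1, 4, 10.

0, 1, 4, 10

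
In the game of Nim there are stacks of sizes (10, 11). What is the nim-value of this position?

Compute the nim-sum pairwise:
10 XOR 11 = 1

1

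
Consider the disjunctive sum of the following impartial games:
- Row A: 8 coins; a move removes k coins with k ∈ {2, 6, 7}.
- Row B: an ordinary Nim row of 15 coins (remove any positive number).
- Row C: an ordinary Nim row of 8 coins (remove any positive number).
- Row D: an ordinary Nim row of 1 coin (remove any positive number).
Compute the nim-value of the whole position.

4

Grundy values for row A (subtraction set {2, 6, 7}):
g(0) = mex{} = 0
g(1) = mex{} = 0
g(2) = mex{0} = 1
g(3) = mex{0} = 1
g(4) = mex{1} = 0
g(5) = mex{1} = 0
g(6) = mex{0} = 1
g(7) = mex{0} = 1
g(8) = mex{0,1} = 2
So g(8) = 2.
Row B is a plain Nim row of size 15, so its Grundy value is 15.
Row C is a plain Nim row of size 8, so its Grundy value is 8.
Row D is a plain Nim row of size 1, so its Grundy value is 1.
The value of a disjunctive sum is the nim-sum of the parts.
Combined value = 2 XOR 15 XOR 8 XOR 1 = 4.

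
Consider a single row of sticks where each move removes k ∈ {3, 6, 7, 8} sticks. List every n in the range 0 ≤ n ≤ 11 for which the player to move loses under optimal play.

0, 1, 2, 11

Grundy values for subtraction set {3, 6, 7, 8}:
k:     0  1  2  3  4  5  6  7  8  9 10 11
g(k):  0  0  0  1  1  1  2  2  2  3  3  0
The P-positions (g = 0) in 0..11 are 0, 1, 2, 11.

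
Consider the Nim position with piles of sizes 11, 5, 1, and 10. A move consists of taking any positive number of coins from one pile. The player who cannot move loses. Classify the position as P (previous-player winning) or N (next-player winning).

N-position

Nim-sum: 11 XOR 5 XOR 1 XOR 10 = 5.
The nim-sum is 5 ≠ 0, so this is an N-position: the player to move can win.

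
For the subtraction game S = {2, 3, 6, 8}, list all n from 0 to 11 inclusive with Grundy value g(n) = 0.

0, 1, 5, 10

Build the Grundy sequence with g(k) = mex{g(k−s) : s ∈ {2, 3, 6, 8}, s ≤ k}:
k:     0  1  2  3  4  5  6  7  8  9 10 11
g(k):  0  0  1  1  2  0  3  1  2  2  0  3
The P-positions (g = 0) in 0..11 are 0, 1, 5, 10.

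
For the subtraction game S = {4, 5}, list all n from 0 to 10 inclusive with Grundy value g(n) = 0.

Build the Grundy sequence with g(k) = mex{g(k−s) : s ∈ {4, 5}, s ≤ k}:
g(0) = mex{} = 0
g(1) = mex{} = 0
g(2) = mex{} = 0
g(3) = mex{} = 0
g(4) = mex{0} = 1
g(5) = mex{0} = 1
g(6) = mex{0} = 1
g(7) = mex{0} = 1
g(8) = mex{0,1} = 2
g(9) = mex{1} = 0
g(10) = mex{1} = 0
The P-positions (g = 0) in 0..10 are 0, 1, 2, 3, 9, 10.

0, 1, 2, 3, 9, 10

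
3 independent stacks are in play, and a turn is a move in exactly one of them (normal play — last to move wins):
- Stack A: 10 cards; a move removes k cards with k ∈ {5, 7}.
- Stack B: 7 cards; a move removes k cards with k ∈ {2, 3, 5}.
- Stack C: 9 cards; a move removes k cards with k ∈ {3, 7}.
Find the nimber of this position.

Grundy values for stack A (subtraction set {5, 7}):
g(0) = mex{} = 0
g(1) = mex{} = 0
g(2) = mex{} = 0
g(3) = mex{} = 0
g(4) = mex{} = 0
g(5) = mex{0} = 1
g(6) = mex{0} = 1
g(7) = mex{0} = 1
g(8) = mex{0} = 1
g(9) = mex{0} = 1
g(10) = mex{0,1} = 2
So g(10) = 2.
Grundy values for stack B (subtraction set {2, 3, 5}):
k:     0  1  2  3  4  5  6  7
g(k):  0  0  1  1  2  2  3  0
So g(7) = 0.
Grundy values for stack C (subtraction set {3, 7}):
g(0) = mex{} = 0
g(1) = mex{} = 0
g(2) = mex{} = 0
g(3) = mex{0} = 1
g(4) = mex{0} = 1
g(5) = mex{0} = 1
g(6) = mex{1} = 0
g(7) = mex{0,1} = 2
g(8) = mex{0,1} = 2
g(9) = mex{0} = 1
So g(9) = 1.
The value of a disjunctive sum is the nim-sum of the parts.
Combined value = 2 ⊕ 0 ⊕ 1 = 3.

3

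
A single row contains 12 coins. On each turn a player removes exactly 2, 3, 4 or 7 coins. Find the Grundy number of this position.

Compute g(0), g(1), … for moves {2, 3, 4, 7}:
g(0) = mex{} = 0
g(1) = mex{} = 0
g(2) = mex{0} = 1
g(3) = mex{0} = 1
g(4) = mex{0,1} = 2
g(5) = mex{0,1} = 2
g(6) = mex{1,2} = 0
g(7) = mex{0,1,2} = 3
g(8) = mex{0,2} = 1
g(9) = mex{0,1,2,3} = 4
g(10) = mex{0,1,3} = 2
g(11) = mex{1,2,3,4} = 0
g(12) = mex{1,2,4} = 0
So g(12) = 0.

0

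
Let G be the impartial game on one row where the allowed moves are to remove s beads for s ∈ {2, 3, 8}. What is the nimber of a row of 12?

Build the Grundy sequence with g(k) = mex{g(k−s) : s ∈ {2, 3, 8}, s ≤ k}:
g(0) = mex{} = 0
g(1) = mex{} = 0
g(2) = mex{0} = 1
g(3) = mex{0} = 1
g(4) = mex{0,1} = 2
g(5) = mex{1} = 0
g(6) = mex{1,2} = 0
g(7) = mex{0,2} = 1
g(8) = mex{0} = 1
g(9) = mex{0,1} = 2
g(10) = mex{1} = 0
g(11) = mex{1,2} = 0
g(12) = mex{0,2} = 1
So g(12) = 1.

1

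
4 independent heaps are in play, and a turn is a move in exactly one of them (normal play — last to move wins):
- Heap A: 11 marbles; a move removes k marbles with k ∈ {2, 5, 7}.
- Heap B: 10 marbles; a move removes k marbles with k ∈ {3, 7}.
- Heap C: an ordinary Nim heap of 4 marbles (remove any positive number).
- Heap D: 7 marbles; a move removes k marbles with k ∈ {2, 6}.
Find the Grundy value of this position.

6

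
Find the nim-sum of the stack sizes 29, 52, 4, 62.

Compute the nim-sum pairwise:
29 XOR 52 = 41
41 XOR 4 = 45
45 XOR 62 = 19

19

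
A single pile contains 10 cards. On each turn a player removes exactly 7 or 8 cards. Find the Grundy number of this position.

Build the Grundy sequence with g(k) = mex{g(k−s) : s ∈ {7, 8}, s ≤ k}:
k:     0  1  2  3  4  5  6  7  8  9 10
g(k):  0  0  0  0  0  0  0  1  1  1  1
So g(10) = 1.

1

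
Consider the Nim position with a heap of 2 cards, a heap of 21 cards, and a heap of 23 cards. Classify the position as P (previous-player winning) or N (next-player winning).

Compute the nim-sum pairwise:
2 ^ 21 = 23
23 ^ 23 = 0
The nim-sum is 0, so this is a P-position: the player to move is in a losing position under optimal play.

P-position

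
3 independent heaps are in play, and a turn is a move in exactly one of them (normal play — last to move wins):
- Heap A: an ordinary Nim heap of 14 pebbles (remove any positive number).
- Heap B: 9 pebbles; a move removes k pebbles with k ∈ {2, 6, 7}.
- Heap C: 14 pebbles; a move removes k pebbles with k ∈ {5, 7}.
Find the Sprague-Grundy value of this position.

14

Heap A is a plain Nim heap of size 14, so its Grundy value is 14.
Build the Grundy sequence for heap B with g(k) = mex{g(k−s) : s ∈ {2, 6, 7}, s ≤ k}:
g(0) = mex{} = 0
g(1) = mex{} = 0
g(2) = mex{0} = 1
g(3) = mex{0} = 1
g(4) = mex{1} = 0
g(5) = mex{1} = 0
g(6) = mex{0} = 1
g(7) = mex{0} = 1
g(8) = mex{0,1} = 2
g(9) = mex{1} = 0
So g(9) = 0.
For heap C, compute g(0), g(1), … with moves {5, 7}:
k:     0  1  2  3  4  5  6  7  8  9 10 11 12 13 14
g(k):  0  0  0  0  0  1  1  1  1  1  2  2  0  0  0
So g(14) = 0.
The value of a disjunctive sum is the nim-sum of the parts.
Combined value = 14 ⊕ 0 ⊕ 0 = 14.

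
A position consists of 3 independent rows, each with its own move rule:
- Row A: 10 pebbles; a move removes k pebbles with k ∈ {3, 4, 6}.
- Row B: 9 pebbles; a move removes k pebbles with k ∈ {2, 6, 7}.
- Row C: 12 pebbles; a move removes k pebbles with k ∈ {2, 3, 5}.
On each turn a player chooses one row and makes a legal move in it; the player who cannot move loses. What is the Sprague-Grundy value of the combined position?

Grundy values for row A (subtraction set {3, 4, 6}):
k:     0  1  2  3  4  5  6  7  8  9 10
g(k):  0  0  0  1  1  1  2  2  2  0  0
So g(10) = 0.
Grundy values for row B (subtraction set {2, 6, 7}):
k:     0  1  2  3  4  5  6  7  8  9
g(k):  0  0  1  1  0  0  1  1  2  0
So g(9) = 0.
For row C, compute g(0), g(1), … with moves {2, 3, 5}:
k:     0  1  2  3  4  5  6  7  8  9 10 11 12
g(k):  0  0  1  1  2  2  3  0  0  1  1  2  2
So g(12) = 2.
The value of a disjunctive sum is the nim-sum of the parts.
Combined value = 0 XOR 0 XOR 2 = 2.

2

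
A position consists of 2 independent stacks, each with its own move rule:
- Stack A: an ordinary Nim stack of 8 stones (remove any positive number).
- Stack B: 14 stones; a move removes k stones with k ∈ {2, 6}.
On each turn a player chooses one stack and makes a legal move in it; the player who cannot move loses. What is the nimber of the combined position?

Stack A is a plain Nim stack of size 8, so its Grundy value is 8.
Grundy values for stack B (subtraction set {2, 6}):
k:     0  1  2  3  4  5  6  7  8  9 10 11 12 13 14
g(k):  0  0  1  1  0  0  1  1  0  0  1  1  0  0  1
So g(14) = 1.
By the Sprague-Grundy theorem, the Grundy value of a sum of independent games is the XOR of the component values.
Combined value = 8 ⊕ 1 = 9.

9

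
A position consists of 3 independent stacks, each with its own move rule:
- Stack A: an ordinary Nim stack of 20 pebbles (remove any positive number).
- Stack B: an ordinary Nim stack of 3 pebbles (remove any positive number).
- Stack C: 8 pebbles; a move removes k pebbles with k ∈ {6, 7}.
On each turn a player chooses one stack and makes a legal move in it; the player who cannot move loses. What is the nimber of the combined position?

Stack A is a plain Nim stack of size 20, so its Grundy value is 20.
Stack B is a plain Nim stack of size 3, so its Grundy value is 3.
Grundy values for stack C (subtraction set {6, 7}):
k:     0  1  2  3  4  5  6  7  8
g(k):  0  0  0  0  0  0  1  1  1
So g(8) = 1.
By the Sprague-Grundy theorem, the Grundy value of a sum of independent games is the XOR of the component values.
Combined value = 20 ⊕ 3 ⊕ 1 = 22.

22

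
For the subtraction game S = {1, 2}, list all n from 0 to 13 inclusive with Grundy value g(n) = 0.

Compute g(0), g(1), … for moves {1, 2}:
k:     0  1  2  3  4  5  6  7  8  9 10 11 12 13
g(k):  0  1  2  0  1  2  0  1  2  0  1  2  0  1
The P-positions (g = 0) in 0..13 are 0, 3, 6, 9, 12.

0, 3, 6, 9, 12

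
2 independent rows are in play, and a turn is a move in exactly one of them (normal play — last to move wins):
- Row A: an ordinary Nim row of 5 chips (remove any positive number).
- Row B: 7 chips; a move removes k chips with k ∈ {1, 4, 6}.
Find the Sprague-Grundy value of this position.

5

Row A is a plain Nim row of size 5, so its Grundy value is 5.
Grundy values for row B (subtraction set {1, 4, 6}):
k:     0  1  2  3  4  5  6  7
g(k):  0  1  0  1  2  0  1  0
So g(7) = 0.
By the Sprague-Grundy theorem, the Grundy value of a sum of independent games is the XOR of the component values.
Combined value = 5 ⊕ 0 = 5.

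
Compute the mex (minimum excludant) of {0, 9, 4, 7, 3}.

0 is in the set but 1 is not, so the mex is 1.

1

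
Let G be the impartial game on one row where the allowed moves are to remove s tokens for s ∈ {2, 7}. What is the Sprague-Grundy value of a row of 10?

0

Grundy values for subtraction set {2, 7}:
k:     0  1  2  3  4  5  6  7  8  9 10
g(k):  0  0  1  1  0  0  1  1  2  0  0
So g(10) = 0.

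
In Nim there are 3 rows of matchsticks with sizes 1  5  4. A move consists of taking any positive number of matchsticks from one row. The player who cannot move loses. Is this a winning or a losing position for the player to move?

Nim-sum: 1 ^ 5 ^ 4 = 0.
The nim-sum is 0, so this is a P-position: the player to move is in a losing position under optimal play.

Losing position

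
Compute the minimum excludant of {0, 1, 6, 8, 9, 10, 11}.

2

The values 0, 1 are all present; 2 is the first non-negative integer missing from the set.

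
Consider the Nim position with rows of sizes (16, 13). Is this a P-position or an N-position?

Nim-sum: 16 XOR 13 = 29.
The nim-sum is 29 ≠ 0, so this is an N-position: the player to move can win.

N-position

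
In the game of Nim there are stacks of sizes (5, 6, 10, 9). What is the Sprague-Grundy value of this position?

0

Compute the nim-sum pairwise:
5 ⊕ 6 = 3
3 ⊕ 10 = 9
9 ⊕ 9 = 0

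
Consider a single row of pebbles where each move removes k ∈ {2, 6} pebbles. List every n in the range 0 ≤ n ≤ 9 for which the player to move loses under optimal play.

0, 1, 4, 5, 8, 9

Grundy values for subtraction set {2, 6}:
k:     0  1  2  3  4  5  6  7  8  9
g(k):  0  0  1  1  0  0  1  1  0  0
The P-positions (g = 0) in 0..9 are 0, 1, 4, 5, 8, 9.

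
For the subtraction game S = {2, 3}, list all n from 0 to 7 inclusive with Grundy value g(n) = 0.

0, 1, 5, 6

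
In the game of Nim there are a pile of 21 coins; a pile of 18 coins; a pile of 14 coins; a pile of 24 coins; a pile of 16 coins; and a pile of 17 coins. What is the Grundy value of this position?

16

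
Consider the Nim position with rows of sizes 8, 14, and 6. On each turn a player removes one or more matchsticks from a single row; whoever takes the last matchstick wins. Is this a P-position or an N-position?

P-position

Nim-sum: 8 ⊕ 14 ⊕ 6 = 0.
The nim-sum is 0, so this is a P-position: the player to move is in a losing position under optimal play.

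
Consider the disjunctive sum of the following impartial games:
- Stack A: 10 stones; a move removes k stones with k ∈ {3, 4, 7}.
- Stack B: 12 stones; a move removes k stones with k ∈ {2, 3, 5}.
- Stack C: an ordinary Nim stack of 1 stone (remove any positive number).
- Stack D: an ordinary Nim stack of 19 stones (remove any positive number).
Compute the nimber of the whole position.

For stack A, compute g(0), g(1), … with moves {3, 4, 7}:
g(0) = mex{} = 0
g(1) = mex{} = 0
g(2) = mex{} = 0
g(3) = mex{0} = 1
g(4) = mex{0} = 1
g(5) = mex{0} = 1
g(6) = mex{0,1} = 2
g(7) = mex{0,1} = 2
g(8) = mex{0,1} = 2
g(9) = mex{0,1,2} = 3
g(10) = mex{1,2} = 0
So g(10) = 0.
For stack B, compute g(0), g(1), … with moves {2, 3, 5}:
g(0) = mex{} = 0
g(1) = mex{} = 0
g(2) = mex{0} = 1
g(3) = mex{0} = 1
g(4) = mex{0,1} = 2
g(5) = mex{0,1} = 2
g(6) = mex{0,1,2} = 3
g(7) = mex{1,2} = 0
g(8) = mex{1,2,3} = 0
g(9) = mex{0,2,3} = 1
g(10) = mex{0,2} = 1
g(11) = mex{0,1,3} = 2
g(12) = mex{0,1} = 2
So g(12) = 2.
Stack C is a plain Nim stack of size 1, so its Grundy value is 1.
Stack D is a plain Nim stack of size 19, so its Grundy value is 19.
The value of a disjunctive sum is the nim-sum of the parts.
Combined value = 0 XOR 2 XOR 1 XOR 19 = 16.

16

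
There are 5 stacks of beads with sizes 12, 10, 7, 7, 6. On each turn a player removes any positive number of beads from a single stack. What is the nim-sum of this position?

0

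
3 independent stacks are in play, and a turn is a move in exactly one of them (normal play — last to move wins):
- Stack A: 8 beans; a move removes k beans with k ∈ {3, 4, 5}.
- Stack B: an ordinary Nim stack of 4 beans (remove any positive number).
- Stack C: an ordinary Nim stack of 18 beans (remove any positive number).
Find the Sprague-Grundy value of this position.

22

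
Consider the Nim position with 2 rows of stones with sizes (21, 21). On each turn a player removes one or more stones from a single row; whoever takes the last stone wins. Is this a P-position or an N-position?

Compute the nim-sum pairwise:
21 ^ 21 = 0
The nim-sum is 0, so this is a P-position: the player to move is in a losing position under optimal play.

P-position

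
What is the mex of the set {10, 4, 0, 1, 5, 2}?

3

The values 0, 1, 2 are all present; 3 is the first non-negative integer missing from the set.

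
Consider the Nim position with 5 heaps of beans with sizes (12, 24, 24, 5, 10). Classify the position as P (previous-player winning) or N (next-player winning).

N-position

Bitwise XOR of the heap sizes:
  01100  (12)
  11000  (24)
  11000  (24)
  00101  (5)
  01010  (10)
  -----
  00011  (3)
The nim-sum is 3 ≠ 0, so this is an N-position: the player to move can win.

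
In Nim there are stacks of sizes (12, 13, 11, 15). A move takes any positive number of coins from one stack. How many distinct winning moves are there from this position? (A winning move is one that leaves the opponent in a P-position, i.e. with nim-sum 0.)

Compute the nim-sum pairwise:
12 ^ 13 = 1
1 ^ 11 = 10
10 ^ 15 = 5
The overall nim-sum is X = 5. A stack of size p has a winning move iff p XOR X < p (reduce it to p XOR X).
  12: 12 XOR 5 = 9 < 12 — winning move (to 9).
  13: 13 XOR 5 = 8 < 13 — winning move (to 8).
  11: 11 XOR 5 = 14 ≥ 11 — no move.
  15: 15 XOR 5 = 10 < 15 — winning move (to 10).
That gives 3 winning moves.

3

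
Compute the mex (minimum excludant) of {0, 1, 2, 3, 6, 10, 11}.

4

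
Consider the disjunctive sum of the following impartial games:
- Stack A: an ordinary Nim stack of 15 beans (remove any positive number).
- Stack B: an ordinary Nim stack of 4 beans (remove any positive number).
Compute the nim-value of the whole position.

Stack A is a plain Nim stack of size 15, so its Grundy value is 15.
Stack B is a plain Nim stack of size 4, so its Grundy value is 4.
The value of a disjunctive sum is the nim-sum of the parts.
Combined value = 15 ⊕ 4 = 11.

11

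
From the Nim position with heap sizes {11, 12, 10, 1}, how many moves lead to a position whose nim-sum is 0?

3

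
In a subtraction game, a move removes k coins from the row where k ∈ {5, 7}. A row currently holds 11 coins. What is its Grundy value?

2

Build the Grundy sequence with g(k) = mex{g(k−s) : s ∈ {5, 7}, s ≤ k}:
g(0) = mex{} = 0
g(1) = mex{} = 0
g(2) = mex{} = 0
g(3) = mex{} = 0
g(4) = mex{} = 0
g(5) = mex{0} = 1
g(6) = mex{0} = 1
g(7) = mex{0} = 1
g(8) = mex{0} = 1
g(9) = mex{0} = 1
g(10) = mex{0,1} = 2
g(11) = mex{0,1} = 2
So g(11) = 2.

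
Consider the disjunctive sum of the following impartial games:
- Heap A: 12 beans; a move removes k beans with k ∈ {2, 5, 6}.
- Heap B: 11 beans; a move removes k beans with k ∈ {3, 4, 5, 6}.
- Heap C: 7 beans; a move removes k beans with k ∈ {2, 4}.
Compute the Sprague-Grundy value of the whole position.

Grundy values for heap A (subtraction set {2, 5, 6}):
k:     0  1  2  3  4  5  6  7  8  9 10 11 12
g(k):  0  0  1  1  0  2  1  3  0  2  1  0  0
So g(12) = 0.
For heap B, compute g(0), g(1), … with moves {3, 4, 5, 6}:
g(0) = mex{} = 0
g(1) = mex{} = 0
g(2) = mex{} = 0
g(3) = mex{0} = 1
g(4) = mex{0} = 1
g(5) = mex{0} = 1
g(6) = mex{0,1} = 2
g(7) = mex{0,1} = 2
g(8) = mex{0,1} = 2
g(9) = mex{1,2} = 0
g(10) = mex{1,2} = 0
g(11) = mex{1,2} = 0
So g(11) = 0.
For heap C, compute g(0), g(1), … with moves {2, 4}:
g(0) = mex{} = 0
g(1) = mex{} = 0
g(2) = mex{0} = 1
g(3) = mex{0} = 1
g(4) = mex{0,1} = 2
g(5) = mex{0,1} = 2
g(6) = mex{1,2} = 0
g(7) = mex{1,2} = 0
So g(7) = 0.
The value of a disjunctive sum is the nim-sum of the parts.
Combined value = 0 ⊕ 0 ⊕ 0 = 0.

0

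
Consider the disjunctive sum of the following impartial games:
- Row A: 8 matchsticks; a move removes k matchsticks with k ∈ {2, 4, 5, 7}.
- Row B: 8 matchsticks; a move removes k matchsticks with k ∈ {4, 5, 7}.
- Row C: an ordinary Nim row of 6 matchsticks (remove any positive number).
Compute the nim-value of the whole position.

Build the Grundy sequence for row A with g(k) = mex{g(k−s) : s ∈ {2, 4, 5, 7}, s ≤ k}:
k:     0  1  2  3  4  5  6  7  8
g(k):  0  0  1  1  2  2  3  3  4
So g(8) = 4.
Build the Grundy sequence for row B with g(k) = mex{g(k−s) : s ∈ {4, 5, 7}, s ≤ k}:
g(0) = mex{} = 0
g(1) = mex{} = 0
g(2) = mex{} = 0
g(3) = mex{} = 0
g(4) = mex{0} = 1
g(5) = mex{0} = 1
g(6) = mex{0} = 1
g(7) = mex{0} = 1
g(8) = mex{0,1} = 2
So g(8) = 2.
Row C is a plain Nim row of size 6, so its Grundy value is 6.
The value of a disjunctive sum is the nim-sum of the parts.
Combined value = 4 XOR 2 XOR 6 = 0.

0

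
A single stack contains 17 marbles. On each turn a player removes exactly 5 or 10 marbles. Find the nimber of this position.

Compute g(0), g(1), … for moves {5, 10}:
k:     0  1  2  3  4  5  6  7  8  9 10 11 12 13 14 15 16 17
g(k):  0  0  0  0  0  1  1  1  1  1  2  2  2  2  2  0  0  0
So g(17) = 0.

0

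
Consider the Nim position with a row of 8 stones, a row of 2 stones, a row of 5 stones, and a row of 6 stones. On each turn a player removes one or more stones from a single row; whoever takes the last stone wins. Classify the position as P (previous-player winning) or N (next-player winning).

N-position

Compute the nim-sum pairwise:
8 XOR 2 = 10
10 XOR 5 = 15
15 XOR 6 = 9
The nim-sum is 9 ≠ 0, so this is an N-position: the player to move can win.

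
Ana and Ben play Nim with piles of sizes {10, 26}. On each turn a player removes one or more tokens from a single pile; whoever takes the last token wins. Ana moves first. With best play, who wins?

Compute the nim-sum pairwise:
10 XOR 26 = 16
The nim-sum is 16 ≠ 0, so this is an N-position: the player to move can win; Ana has a winning move.

Ana wins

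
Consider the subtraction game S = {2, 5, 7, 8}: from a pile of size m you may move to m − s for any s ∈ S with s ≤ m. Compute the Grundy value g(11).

Compute g(0), g(1), … for moves {2, 5, 7, 8}:
g(0) = mex{} = 0
g(1) = mex{} = 0
g(2) = mex{0} = 1
g(3) = mex{0} = 1
g(4) = mex{1} = 0
g(5) = mex{0,1} = 2
g(6) = mex{0} = 1
g(7) = mex{0,1,2} = 3
g(8) = mex{0,1} = 2
g(9) = mex{0,1,3} = 2
g(10) = mex{1,2} = 0
g(11) = mex{0,1,2} = 3
So g(11) = 3.

3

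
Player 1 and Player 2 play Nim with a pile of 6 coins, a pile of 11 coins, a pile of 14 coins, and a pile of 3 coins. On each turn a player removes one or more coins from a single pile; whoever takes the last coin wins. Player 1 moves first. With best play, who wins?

Player 2 wins

Nim-sum: 6 XOR 11 XOR 14 XOR 3 = 0.
The nim-sum is 0, so this is a P-position: the player to move is in a losing position under optimal play; Player 1 is about to move from it and so loses — Player 2 wins.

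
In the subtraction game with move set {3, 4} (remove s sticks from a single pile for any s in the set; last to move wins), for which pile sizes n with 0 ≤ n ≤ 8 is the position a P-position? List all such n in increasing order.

0, 1, 2, 7, 8

Compute g(0), g(1), … for moves {3, 4}:
g(0) = mex{} = 0
g(1) = mex{} = 0
g(2) = mex{} = 0
g(3) = mex{0} = 1
g(4) = mex{0} = 1
g(5) = mex{0} = 1
g(6) = mex{0,1} = 2
g(7) = mex{1} = 0
g(8) = mex{1} = 0
The P-positions (g = 0) in 0..8 are 0, 1, 2, 7, 8.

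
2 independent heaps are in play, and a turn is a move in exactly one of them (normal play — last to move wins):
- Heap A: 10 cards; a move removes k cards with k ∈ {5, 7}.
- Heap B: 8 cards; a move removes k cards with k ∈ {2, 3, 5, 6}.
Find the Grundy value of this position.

2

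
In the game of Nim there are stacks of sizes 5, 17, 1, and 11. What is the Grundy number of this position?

Compute the nim-sum pairwise:
5 ^ 17 = 20
20 ^ 1 = 21
21 ^ 11 = 30

30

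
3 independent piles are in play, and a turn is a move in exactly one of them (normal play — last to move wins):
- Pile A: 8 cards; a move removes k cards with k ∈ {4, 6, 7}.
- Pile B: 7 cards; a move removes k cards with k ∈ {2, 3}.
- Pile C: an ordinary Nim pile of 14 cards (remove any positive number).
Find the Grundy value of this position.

13

Grundy values for pile A (subtraction set {4, 6, 7}):
g(0) = mex{} = 0
g(1) = mex{} = 0
g(2) = mex{} = 0
g(3) = mex{} = 0
g(4) = mex{0} = 1
g(5) = mex{0} = 1
g(6) = mex{0} = 1
g(7) = mex{0} = 1
g(8) = mex{0,1} = 2
So g(8) = 2.
For pile B, compute g(0), g(1), … with moves {2, 3}:
g(0) = mex{} = 0
g(1) = mex{} = 0
g(2) = mex{0} = 1
g(3) = mex{0} = 1
g(4) = mex{0,1} = 2
g(5) = mex{1} = 0
g(6) = mex{1,2} = 0
g(7) = mex{0,2} = 1
So g(7) = 1.
Pile C is a plain Nim pile of size 14, so its Grundy value is 14.
The value of a disjunctive sum is the nim-sum of the parts.
Combined value = 2 XOR 1 XOR 14 = 13.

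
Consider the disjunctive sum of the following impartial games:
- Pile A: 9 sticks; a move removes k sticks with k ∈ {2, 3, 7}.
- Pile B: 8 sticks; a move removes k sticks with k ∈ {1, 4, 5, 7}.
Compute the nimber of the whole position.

2

For pile A, compute g(0), g(1), … with moves {2, 3, 7}:
g(0) = mex{} = 0
g(1) = mex{} = 0
g(2) = mex{0} = 1
g(3) = mex{0} = 1
g(4) = mex{0,1} = 2
g(5) = mex{1} = 0
g(6) = mex{1,2} = 0
g(7) = mex{0,2} = 1
g(8) = mex{0} = 1
g(9) = mex{0,1} = 2
So g(9) = 2.
Build the Grundy sequence for pile B with g(k) = mex{g(k−s) : s ∈ {1, 4, 5, 7}, s ≤ k}:
g(0) = mex{} = 0
g(1) = mex{0} = 1
g(2) = mex{1} = 0
g(3) = mex{0} = 1
g(4) = mex{0,1} = 2
g(5) = mex{0,1,2} = 3
g(6) = mex{0,1,3} = 2
g(7) = mex{0,1,2} = 3
g(8) = mex{1,2,3} = 0
So g(8) = 0.
The value of a disjunctive sum is the nim-sum of the parts.
Combined value = 2 ⊕ 0 = 2.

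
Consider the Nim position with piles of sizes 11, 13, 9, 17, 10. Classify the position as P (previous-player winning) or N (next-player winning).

N-position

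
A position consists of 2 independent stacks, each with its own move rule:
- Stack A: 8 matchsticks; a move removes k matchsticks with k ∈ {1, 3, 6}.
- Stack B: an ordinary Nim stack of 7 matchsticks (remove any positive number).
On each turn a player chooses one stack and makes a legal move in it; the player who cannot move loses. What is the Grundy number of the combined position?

Grundy values for stack A (subtraction set {1, 3, 6}):
k:     0  1  2  3  4  5  6  7  8
g(k):  0  1  0  1  0  1  2  3  2
So g(8) = 2.
Stack B is a plain Nim stack of size 7, so its Grundy value is 7.
By the Sprague-Grundy theorem, the Grundy value of a sum of independent games is the XOR of the component values.
Combined value = 2 XOR 7 = 5.

5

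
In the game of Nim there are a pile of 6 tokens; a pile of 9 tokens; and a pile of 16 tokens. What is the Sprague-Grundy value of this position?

Compute the nim-sum pairwise:
6 ^ 9 = 15
15 ^ 16 = 31

31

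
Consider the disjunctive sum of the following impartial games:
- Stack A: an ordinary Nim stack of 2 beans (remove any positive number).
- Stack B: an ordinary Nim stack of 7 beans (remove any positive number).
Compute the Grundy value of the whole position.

Stack A is a plain Nim stack of size 2, so its Grundy value is 2.
Stack B is a plain Nim stack of size 7, so its Grundy value is 7.
By the Sprague-Grundy theorem, the Grundy value of a sum of independent games is the XOR of the component values.
Combined value = 2 XOR 7 = 5.

5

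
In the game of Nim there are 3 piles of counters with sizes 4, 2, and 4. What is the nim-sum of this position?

Compute the nim-sum pairwise:
4 ^ 2 = 6
6 ^ 4 = 2

2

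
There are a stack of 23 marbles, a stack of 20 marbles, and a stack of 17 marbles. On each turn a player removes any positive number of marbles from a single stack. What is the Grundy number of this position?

Compute the nim-sum pairwise:
23 ^ 20 = 3
3 ^ 17 = 18

18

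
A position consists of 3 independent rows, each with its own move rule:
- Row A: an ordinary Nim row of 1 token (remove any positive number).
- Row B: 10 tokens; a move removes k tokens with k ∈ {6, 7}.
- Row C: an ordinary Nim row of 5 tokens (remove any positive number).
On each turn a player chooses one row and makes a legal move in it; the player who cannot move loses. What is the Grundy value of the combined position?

5

Row A is a plain Nim row of size 1, so its Grundy value is 1.
Build the Grundy sequence for row B with g(k) = mex{g(k−s) : s ∈ {6, 7}, s ≤ k}:
k:     0  1  2  3  4  5  6  7  8  9 10
g(k):  0  0  0  0  0  0  1  1  1  1  1
So g(10) = 1.
Row C is a plain Nim row of size 5, so its Grundy value is 5.
The value of a disjunctive sum is the nim-sum of the parts.
Combined value = 1 ⊕ 1 ⊕ 5 = 5.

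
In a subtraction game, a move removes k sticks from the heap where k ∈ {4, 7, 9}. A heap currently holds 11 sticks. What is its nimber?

2

Build the Grundy sequence with g(k) = mex{g(k−s) : s ∈ {4, 7, 9}, s ≤ k}:
k:     0  1  2  3  4  5  6  7  8  9 10 11
g(k):  0  0  0  0  1  1  1  1  2  2  2  2
So g(11) = 2.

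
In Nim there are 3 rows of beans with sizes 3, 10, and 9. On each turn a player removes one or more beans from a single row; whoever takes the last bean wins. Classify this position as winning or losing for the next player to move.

Losing position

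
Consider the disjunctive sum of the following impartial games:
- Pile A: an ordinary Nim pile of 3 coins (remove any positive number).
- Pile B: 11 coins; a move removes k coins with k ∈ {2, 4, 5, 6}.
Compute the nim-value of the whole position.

2

Pile A is a plain Nim pile of size 3, so its Grundy value is 3.
Build the Grundy sequence for pile B with g(k) = mex{g(k−s) : s ∈ {2, 4, 5, 6}, s ≤ k}:
g(0) = mex{} = 0
g(1) = mex{} = 0
g(2) = mex{0} = 1
g(3) = mex{0} = 1
g(4) = mex{0,1} = 2
g(5) = mex{0,1} = 2
g(6) = mex{0,1,2} = 3
g(7) = mex{0,1,2} = 3
g(8) = mex{1,2,3} = 0
g(9) = mex{1,2,3} = 0
g(10) = mex{0,2,3} = 1
g(11) = mex{0,2,3} = 1
So g(11) = 1.
By the Sprague-Grundy theorem, the Grundy value of a sum of independent games is the XOR of the component values.
Combined value = 3 XOR 1 = 2.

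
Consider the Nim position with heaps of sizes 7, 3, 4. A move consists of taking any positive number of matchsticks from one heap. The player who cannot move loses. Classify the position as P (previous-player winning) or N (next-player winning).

P-position

Bitwise XOR of the heap sizes:
  111  (7)
  011  (3)
  100  (4)
  ---
  000  (0)
The nim-sum is 0, so this is a P-position: the player to move is in a losing position under optimal play.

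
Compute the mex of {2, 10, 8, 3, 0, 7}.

1

0 is in the set but 1 is not, so the mex is 1.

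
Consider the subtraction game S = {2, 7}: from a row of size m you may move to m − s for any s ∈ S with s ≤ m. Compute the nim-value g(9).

Compute g(0), g(1), … for moves {2, 7}:
k:     0  1  2  3  4  5  6  7  8  9
g(k):  0  0  1  1  0  0  1  1  2  0
So g(9) = 0.

0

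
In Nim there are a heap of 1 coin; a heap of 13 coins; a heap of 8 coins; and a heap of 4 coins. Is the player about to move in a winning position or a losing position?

Nim-sum: 1 ⊕ 13 ⊕ 8 ⊕ 4 = 0.
The nim-sum is 0, so this is a P-position: the player to move is in a losing position under optimal play.

Losing position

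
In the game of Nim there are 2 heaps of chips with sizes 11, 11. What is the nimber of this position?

Compute the nim-sum pairwise:
11 XOR 11 = 0

0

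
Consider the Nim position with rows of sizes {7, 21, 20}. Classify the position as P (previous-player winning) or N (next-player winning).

N-position

Compute the nim-sum pairwise:
7 ^ 21 = 18
18 ^ 20 = 6
The nim-sum is 6 ≠ 0, so this is an N-position: the player to move can win.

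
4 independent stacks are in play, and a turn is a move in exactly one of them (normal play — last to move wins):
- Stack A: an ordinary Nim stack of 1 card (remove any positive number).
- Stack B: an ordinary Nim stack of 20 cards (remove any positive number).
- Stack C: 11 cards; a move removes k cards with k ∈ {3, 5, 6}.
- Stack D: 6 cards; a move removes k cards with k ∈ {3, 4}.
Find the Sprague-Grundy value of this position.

23

Stack A is a plain Nim stack of size 1, so its Grundy value is 1.
Stack B is a plain Nim stack of size 20, so its Grundy value is 20.
Build the Grundy sequence for stack C with g(k) = mex{g(k−s) : s ∈ {3, 5, 6}, s ≤ k}:
k:     0  1  2  3  4  5  6  7  8  9 10 11
g(k):  0  0  0  1  1  1  2  2  2  0  0  0
So g(11) = 0.
Build the Grundy sequence for stack D with g(k) = mex{g(k−s) : s ∈ {3, 4}, s ≤ k}:
g(0) = mex{} = 0
g(1) = mex{} = 0
g(2) = mex{} = 0
g(3) = mex{0} = 1
g(4) = mex{0} = 1
g(5) = mex{0} = 1
g(6) = mex{0,1} = 2
So g(6) = 2.
By the Sprague-Grundy theorem, the Grundy value of a sum of independent games is the XOR of the component values.
Combined value = 1 XOR 20 XOR 0 XOR 2 = 23.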